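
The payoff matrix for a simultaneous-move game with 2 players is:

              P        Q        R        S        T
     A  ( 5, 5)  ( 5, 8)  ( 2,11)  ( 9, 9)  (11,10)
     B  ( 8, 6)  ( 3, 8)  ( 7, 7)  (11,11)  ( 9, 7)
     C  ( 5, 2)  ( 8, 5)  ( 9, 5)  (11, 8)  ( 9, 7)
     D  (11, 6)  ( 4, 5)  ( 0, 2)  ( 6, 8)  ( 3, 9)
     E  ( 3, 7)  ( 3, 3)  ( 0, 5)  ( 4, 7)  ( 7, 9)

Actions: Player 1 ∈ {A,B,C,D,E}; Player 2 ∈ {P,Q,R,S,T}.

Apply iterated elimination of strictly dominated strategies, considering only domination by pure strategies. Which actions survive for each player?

P1 drop E (A beats it: P:5>3 Q:5>3 R:2>0 S:9>4 T:11>7)
P2 drop P (S beats it: A:9>5 B:11>6 C:8>2 D:8>6)
P1 drop D (A beats it: Q:5>4 R:2>0 S:9>6 T:11>3)
P2 drop Q (S beats it: A:9>8 B:11>8 C:8>5)
P1→{A,B,C} P2→{R,S,T}

Remaining: P1:{A,B,C} P2:{R,S,T}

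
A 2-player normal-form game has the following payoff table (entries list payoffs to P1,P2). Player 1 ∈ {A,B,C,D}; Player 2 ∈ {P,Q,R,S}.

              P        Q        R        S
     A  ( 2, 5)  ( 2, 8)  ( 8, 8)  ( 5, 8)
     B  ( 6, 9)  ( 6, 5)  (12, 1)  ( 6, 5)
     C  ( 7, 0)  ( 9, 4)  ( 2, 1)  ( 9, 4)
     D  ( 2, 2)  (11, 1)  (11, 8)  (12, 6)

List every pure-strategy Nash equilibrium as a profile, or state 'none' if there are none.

No pure NE.

(A,P): not NE [P1→C gives 7>2; P2→S gives 8>5]
(A,Q): not NE [P1→D gives 11>2]
(A,R): not NE [P1→B gives 12>8]
(A,S): not NE [P1→D gives 12>5]
(B,P): not NE [P1→C gives 7>6]
(B,Q): not NE [P1→D gives 11>6; P2→P gives 9>5]
(B,R): not NE [P2→P gives 9>1]
(B,S): not NE [P1→D gives 12>6; P2→P gives 9>5]
(C,P): not NE [P2→S gives 4>0]
(C,Q): not NE [P1→D gives 11>9]
(C,R): not NE [P1→B gives 12>2; P2→S gives 4>1]
(C,S): not NE [P1→D gives 12>9]
(D,P): not NE [P1→C gives 7>2; P2→R gives 8>2]
(D,Q): not NE [P2→R gives 8>1]
(D,R): not NE [P1→B gives 12>11]
(D,S): not NE [P2→R gives 8>6]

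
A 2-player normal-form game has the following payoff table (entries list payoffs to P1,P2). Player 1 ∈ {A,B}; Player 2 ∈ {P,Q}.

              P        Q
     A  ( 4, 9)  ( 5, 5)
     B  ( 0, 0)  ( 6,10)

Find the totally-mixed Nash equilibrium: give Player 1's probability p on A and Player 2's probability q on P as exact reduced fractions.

P1 indiff ⇒ q·4+(1-q)·5 = q·0+(1-q)·6 ⇒ q(4) = (1-q)(1) ⇒ q = 1/5
P2 indiff ⇒ p·9+(1-p)·0 = p·5+(1-p)·10 ⇒ p(4) = (1-p)(10) ⇒ p = 5/7

(p,q) = (5/7, 1/5)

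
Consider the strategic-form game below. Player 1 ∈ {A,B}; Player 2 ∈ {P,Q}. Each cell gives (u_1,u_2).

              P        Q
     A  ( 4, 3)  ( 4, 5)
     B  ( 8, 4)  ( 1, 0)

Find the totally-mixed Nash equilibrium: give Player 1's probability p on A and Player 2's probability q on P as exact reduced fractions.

(p,q) = (2/3, 3/7)

P1 indiff ⇒ q·4+(1-q)·4 = q·8+(1-q)·1 ⇒ q(-4) = (1-q)(-3) ⇒ q = 3/7
P2 indiff ⇒ p·3+(1-p)·4 = p·5+(1-p)·0 ⇒ p(-2) = (1-p)(-4) ⇒ p = 2/3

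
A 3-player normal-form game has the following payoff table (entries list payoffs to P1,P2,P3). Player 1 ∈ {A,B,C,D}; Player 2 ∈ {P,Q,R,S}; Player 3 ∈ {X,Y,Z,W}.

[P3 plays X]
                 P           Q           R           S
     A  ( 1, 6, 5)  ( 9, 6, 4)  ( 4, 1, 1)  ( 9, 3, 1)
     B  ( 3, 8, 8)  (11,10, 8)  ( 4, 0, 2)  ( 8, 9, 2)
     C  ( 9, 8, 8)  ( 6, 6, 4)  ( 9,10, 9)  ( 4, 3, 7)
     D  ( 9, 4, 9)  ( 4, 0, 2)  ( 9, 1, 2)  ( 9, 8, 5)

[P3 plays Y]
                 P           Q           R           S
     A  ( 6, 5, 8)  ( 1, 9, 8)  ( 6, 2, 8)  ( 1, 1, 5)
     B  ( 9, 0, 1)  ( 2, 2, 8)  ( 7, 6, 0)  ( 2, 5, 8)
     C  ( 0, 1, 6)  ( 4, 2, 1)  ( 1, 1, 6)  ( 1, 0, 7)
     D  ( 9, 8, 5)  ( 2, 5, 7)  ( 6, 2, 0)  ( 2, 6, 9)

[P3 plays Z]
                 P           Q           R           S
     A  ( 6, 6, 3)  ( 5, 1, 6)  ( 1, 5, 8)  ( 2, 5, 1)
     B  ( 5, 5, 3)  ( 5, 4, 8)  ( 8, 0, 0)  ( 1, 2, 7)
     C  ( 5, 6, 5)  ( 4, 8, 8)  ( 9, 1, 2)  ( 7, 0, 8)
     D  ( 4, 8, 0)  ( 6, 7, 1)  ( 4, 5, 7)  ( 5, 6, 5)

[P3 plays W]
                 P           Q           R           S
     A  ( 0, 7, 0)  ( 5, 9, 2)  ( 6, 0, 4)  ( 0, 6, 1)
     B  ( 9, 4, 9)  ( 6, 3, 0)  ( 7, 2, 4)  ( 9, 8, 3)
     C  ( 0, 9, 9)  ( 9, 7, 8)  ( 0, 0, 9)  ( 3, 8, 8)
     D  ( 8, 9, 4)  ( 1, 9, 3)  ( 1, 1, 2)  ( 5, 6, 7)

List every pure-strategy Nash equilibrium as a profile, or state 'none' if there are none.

Nash profiles: (B,Q,X), (C,R,X)

(A,P,X): not NE [P1→D gives 9>1; P3→Y gives 8>5]
(A,P,Y): not NE [P1→D gives 9>6; P2→Q gives 9>5]
(A,P,Z): not NE [P3→Y gives 8>3]
(A,P,W): not NE [P1→B gives 9>0; P2→Q gives 9>7; P3→Y gives 8>0]
(A,Q,X): not NE [P1→B gives 11>9; P3→Y gives 8>4]
(A,Q,Y): not NE [P1→C gives 4>1]
(A,Q,Z): not NE [P1→D gives 6>5; P2→P gives 6>1; P3→Y gives 8>6]
(A,Q,W): not NE [P1→C gives 9>5; P3→Y gives 8>2]
(A,R,X): not NE [P1→D gives 9>4; P2→Q gives 6>1; P3→Z gives 8>1]
(A,R,Y): not NE [P1→B gives 7>6; P2→Q gives 9>2]
(A,R,Z): not NE [P1→C gives 9>1; P2→P gives 6>5]
(A,R,W): not NE [P1→B gives 7>6; P2→Q gives 9>0; P3→Z gives 8>4]
(A,S,X): not NE [P2→Q gives 6>3; P3→Y gives 5>1]
(A,S,Y): not NE [P1→D gives 2>1; P2→Q gives 9>1]
(A,S,Z): not NE [P1→C gives 7>2; P2→P gives 6>5; P3→Y gives 5>1]
(A,S,W): not NE [P1→B gives 9>0; P2→Q gives 9>6; P3→Y gives 5>1]
(B,P,X): not NE [P1→D gives 9>3; P2→Q gives 10>8; P3→W gives 9>8]
(B,P,Y): not NE [P2→R gives 6>0; P3→W gives 9>1]
(B,P,Z): not NE [P1→A gives 6>5; P3→W gives 9>3]
(B,P,W): not NE [P2→S gives 8>4]
(B,Q,X): NE
(B,Q,Y): not NE [P1→C gives 4>2; P2→R gives 6>2]
(B,Q,Z): not NE [P1→D gives 6>5; P2→P gives 5>4]
(B,Q,W): not NE [P1→C gives 9>6; P2→S gives 8>3; P3→Z gives 8>0]
(B,R,X): not NE [P1→D gives 9>4; P2→Q gives 10>0; P3→W gives 4>2]
(B,R,Y): not NE [P3→W gives 4>0]
(B,R,Z): not NE [P1→C gives 9>8; P2→P gives 5>0; P3→W gives 4>0]
(B,R,W): not NE [P2→S gives 8>2]
(B,S,X): not NE [P1→D gives 9>8; P2→Q gives 10>9; P3→Y gives 8>2]
(B,S,Y): not NE [P2→R gives 6>5]
(B,S,Z): not NE [P1→C gives 7>1; P2→P gives 5>2; P3→Y gives 8>7]
(B,S,W): not NE [P3→Y gives 8>3]
(C,P,X): not NE [P2→R gives 10>8; P3→W gives 9>8]
(C,P,Y): not NE [P1→D gives 9>0; P2→Q gives 2>1; P3→W gives 9>6]
(C,P,Z): not NE [P1→A gives 6>5; P2→Q gives 8>6; P3→W gives 9>5]
(C,P,W): not NE [P1→B gives 9>0]
(C,Q,X): not NE [P1→B gives 11>6; P2→R gives 10>6; P3→W gives 8>4]
(C,Q,Y): not NE [P3→W gives 8>1]
(C,Q,Z): not NE [P1→D gives 6>4]
(C,Q,W): not NE [P2→P gives 9>7]
(C,R,X): NE
(C,R,Y): not NE [P1→B gives 7>1; P2→Q gives 2>1; P3→W gives 9>6]
(C,R,Z): not NE [P2→Q gives 8>1; P3→W gives 9>2]
(C,R,W): not NE [P1→B gives 7>0; P2→P gives 9>0]
(C,S,X): not NE [P1→D gives 9>4; P2→R gives 10>3; P3→W gives 8>7]
(C,S,Y): not NE [P1→D gives 2>1; P2→Q gives 2>0; P3→W gives 8>7]
(C,S,Z): not NE [P2→Q gives 8>0]
(C,S,W): not NE [P1→B gives 9>3; P2→P gives 9>8]
(D,P,X): not NE [P2→S gives 8>4]
(D,P,Y): not NE [P3→X gives 9>5]
(D,P,Z): not NE [P1→A gives 6>4; P3→X gives 9>0]
(D,P,W): not NE [P1→B gives 9>8; P3→X gives 9>4]
(D,Q,X): not NE [P1→B gives 11>4; P2→S gives 8>0; P3→Y gives 7>2]
(D,Q,Y): not NE [P1→C gives 4>2; P2→P gives 8>5]
(D,Q,Z): not NE [P2→P gives 8>7; P3→Y gives 7>1]
(D,Q,W): not NE [P1→C gives 9>1; P3→Y gives 7>3]
(D,R,X): not NE [P2→S gives 8>1; P3→Z gives 7>2]
(D,R,Y): not NE [P1→B gives 7>6; P2→P gives 8>2; P3→Z gives 7>0]
(D,R,Z): not NE [P1→C gives 9>4; P2→P gives 8>5]
(D,R,W): not NE [P1→B gives 7>1; P2→Q gives 9>1; P3→Z gives 7>2]
(D,S,X): not NE [P3→Y gives 9>5]
(D,S,Y): not NE [P2→P gives 8>6]
(D,S,Z): not NE [P1→C gives 7>5; P2→P gives 8>6; P3→Y gives 9>5]
(D,S,W): not NE [P1→B gives 9>5; P2→Q gives 9>6; P3→Y gives 9>7]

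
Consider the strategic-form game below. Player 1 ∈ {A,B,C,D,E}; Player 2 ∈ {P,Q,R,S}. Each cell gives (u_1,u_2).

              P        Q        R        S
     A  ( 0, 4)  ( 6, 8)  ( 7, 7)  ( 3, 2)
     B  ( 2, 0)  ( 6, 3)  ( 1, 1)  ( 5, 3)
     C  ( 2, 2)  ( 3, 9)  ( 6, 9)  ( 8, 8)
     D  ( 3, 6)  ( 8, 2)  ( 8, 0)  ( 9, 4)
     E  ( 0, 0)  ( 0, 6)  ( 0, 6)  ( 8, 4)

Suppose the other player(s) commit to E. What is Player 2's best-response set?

BR_2 = {Q,R}

u_2(P vs E) = 0
u_2(Q vs E) = 6
u_2(R vs E) = 6
u_2(S vs E) = 4
max payoff 6 at {Q,R}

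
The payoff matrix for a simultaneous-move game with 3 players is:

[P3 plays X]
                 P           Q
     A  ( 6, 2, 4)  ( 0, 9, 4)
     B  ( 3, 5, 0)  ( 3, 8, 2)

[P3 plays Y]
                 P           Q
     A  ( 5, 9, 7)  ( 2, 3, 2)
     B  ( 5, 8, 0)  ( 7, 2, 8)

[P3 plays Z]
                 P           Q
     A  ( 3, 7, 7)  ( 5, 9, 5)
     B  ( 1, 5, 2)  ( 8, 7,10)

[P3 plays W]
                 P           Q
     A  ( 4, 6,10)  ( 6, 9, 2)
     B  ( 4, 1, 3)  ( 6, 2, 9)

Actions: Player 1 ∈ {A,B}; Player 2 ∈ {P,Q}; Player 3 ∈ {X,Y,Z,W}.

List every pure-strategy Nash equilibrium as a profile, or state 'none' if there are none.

(A,P,X): not NE [P2→Q gives 9>2; P3→W gives 10>4]
(A,P,Y): not NE [P3→W gives 10>7]
(A,P,Z): not NE [P2→Q gives 9>7; P3→W gives 10>7]
(A,P,W): not NE [P2→Q gives 9>6]
(A,Q,X): not NE [P1→B gives 3>0; P3→Z gives 5>4]
(A,Q,Y): not NE [P1→B gives 7>2; P2→P gives 9>3; P3→Z gives 5>2]
(A,Q,Z): not NE [P1→B gives 8>5]
(A,Q,W): not NE [P3→Z gives 5>2]
(B,P,X): not NE [P1→A gives 6>3; P2→Q gives 8>5; P3→W gives 3>0]
(B,P,Y): not NE [P3→W gives 3>0]
(B,P,Z): not NE [P1→A gives 3>1; P2→Q gives 7>5; P3→W gives 3>2]
(B,P,W): not NE [P2→Q gives 2>1]
(B,Q,X): not NE [P3→Z gives 10>2]
(B,Q,Y): not NE [P2→P gives 8>2; P3→Z gives 10>8]
(B,Q,Z): NE
(B,Q,W): not NE [P3→Z gives 10>9]

NE set: (B,Q,Z)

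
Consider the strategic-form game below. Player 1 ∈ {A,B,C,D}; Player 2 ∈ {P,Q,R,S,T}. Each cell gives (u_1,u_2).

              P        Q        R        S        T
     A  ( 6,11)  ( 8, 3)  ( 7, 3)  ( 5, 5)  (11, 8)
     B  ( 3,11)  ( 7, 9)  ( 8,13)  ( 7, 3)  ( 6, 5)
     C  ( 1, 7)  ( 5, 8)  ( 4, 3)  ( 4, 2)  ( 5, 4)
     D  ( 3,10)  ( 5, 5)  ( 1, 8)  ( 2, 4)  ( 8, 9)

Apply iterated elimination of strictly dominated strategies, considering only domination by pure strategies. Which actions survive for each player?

P1 drop C (A beats it: P:6>1 Q:8>5 R:7>4 S:5>4 T:11>5)
P1 drop D (A beats it: P:6>3 Q:8>5 R:7>1 S:5>2 T:11>8)
P2 drop Q (P beats it: A:11>3 B:11>9)
P2 drop S (P beats it: A:11>5 B:11>3)
P2 drop T (P beats it: A:11>8 B:11>5)
P1→{A,B} P2→{P,R}

IESDS → P1:{A,B} P2:{P,R}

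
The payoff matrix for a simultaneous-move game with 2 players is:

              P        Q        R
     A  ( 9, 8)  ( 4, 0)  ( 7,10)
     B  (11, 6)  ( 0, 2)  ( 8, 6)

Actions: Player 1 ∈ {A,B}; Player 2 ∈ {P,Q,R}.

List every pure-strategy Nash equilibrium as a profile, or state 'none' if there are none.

(A,P): not NE [P1→B gives 11>9; P2→R gives 10>8]
(A,Q): not NE [P2→R gives 10>0]
(A,R): not NE [P1→B gives 8>7]
(B,P): NE
(B,Q): not NE [P1→A gives 4>0; P2→R gives 6>2]
(B,R): NE

NE set: (B,P), (B,R)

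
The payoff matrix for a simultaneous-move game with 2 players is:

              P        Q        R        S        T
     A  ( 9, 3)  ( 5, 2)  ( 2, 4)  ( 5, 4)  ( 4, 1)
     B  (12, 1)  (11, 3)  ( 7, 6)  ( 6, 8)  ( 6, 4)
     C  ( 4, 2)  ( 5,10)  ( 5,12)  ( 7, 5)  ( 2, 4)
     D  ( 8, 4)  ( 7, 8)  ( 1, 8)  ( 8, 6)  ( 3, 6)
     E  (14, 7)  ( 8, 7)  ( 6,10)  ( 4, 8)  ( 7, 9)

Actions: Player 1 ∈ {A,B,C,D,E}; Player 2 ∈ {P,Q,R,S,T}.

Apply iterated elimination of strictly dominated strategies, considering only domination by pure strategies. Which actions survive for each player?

P1 drop A (B beats it: P:12>9 Q:11>5 R:7>2 S:6>5 T:6>4)
P2 drop P (R beats it: B:6>1 C:12>2 D:8>4 E:10>7)
P2 drop T (R beats it: B:6>4 C:12>4 D:8>6 E:10>9)
P1 drop E (B beats it: Q:11>8 R:7>6 S:6>4)
P1→{B,C,D} P2→{Q,R,S}

Survivors P1:{B,C,D} P2:{Q,R,S}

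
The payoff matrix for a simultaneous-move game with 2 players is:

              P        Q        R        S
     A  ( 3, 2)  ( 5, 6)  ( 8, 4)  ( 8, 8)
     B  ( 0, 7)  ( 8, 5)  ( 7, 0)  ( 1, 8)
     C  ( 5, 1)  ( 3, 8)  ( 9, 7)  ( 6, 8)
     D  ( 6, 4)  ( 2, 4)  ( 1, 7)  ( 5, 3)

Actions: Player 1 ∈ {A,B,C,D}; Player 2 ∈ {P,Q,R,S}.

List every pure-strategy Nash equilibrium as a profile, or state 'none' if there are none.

(A,P): not NE [P1→D gives 6>3; P2→S gives 8>2]
(A,Q): not NE [P1→B gives 8>5; P2→S gives 8>6]
(A,R): not NE [P1→C gives 9>8; P2→S gives 8>4]
(A,S): NE
(B,P): not NE [P1→D gives 6>0; P2→S gives 8>7]
(B,Q): not NE [P2→S gives 8>5]
(B,R): not NE [P1→C gives 9>7; P2→S gives 8>0]
(B,S): not NE [P1→A gives 8>1]
(C,P): not NE [P1→D gives 6>5; P2→S gives 8>1]
(C,Q): not NE [P1→B gives 8>3]
(C,R): not NE [P2→S gives 8>7]
(C,S): not NE [P1→A gives 8>6]
(D,P): not NE [P2→R gives 7>4]
(D,Q): not NE [P1→B gives 8>2; P2→R gives 7>4]
(D,R): not NE [P1→C gives 9>1]
(D,S): not NE [P1→A gives 8>5; P2→R gives 7>3]

Nash profiles: (A,S)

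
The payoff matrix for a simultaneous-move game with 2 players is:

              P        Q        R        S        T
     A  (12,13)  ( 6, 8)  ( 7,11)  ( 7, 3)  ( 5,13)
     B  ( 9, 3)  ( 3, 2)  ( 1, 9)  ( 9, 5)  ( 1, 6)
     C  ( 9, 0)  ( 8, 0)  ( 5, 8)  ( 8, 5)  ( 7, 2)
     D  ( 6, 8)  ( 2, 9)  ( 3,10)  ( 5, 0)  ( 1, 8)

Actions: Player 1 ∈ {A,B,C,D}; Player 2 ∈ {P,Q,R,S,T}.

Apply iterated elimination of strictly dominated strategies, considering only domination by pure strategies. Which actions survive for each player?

Remaining: P1:{A,C} P2:{P,R,T}

P1 drop D (A beats it: P:12>6 Q:6>2 R:7>3 S:7>5 T:5>1)
P2 drop Q (R beats it: A:11>8 B:9>2 C:8>0)
P2 drop S (R beats it: A:11>3 B:9>5 C:8>5)
P1 drop B (A beats it: P:12>9 R:7>1 T:5>1)
P1→{A,C} P2→{P,R,T}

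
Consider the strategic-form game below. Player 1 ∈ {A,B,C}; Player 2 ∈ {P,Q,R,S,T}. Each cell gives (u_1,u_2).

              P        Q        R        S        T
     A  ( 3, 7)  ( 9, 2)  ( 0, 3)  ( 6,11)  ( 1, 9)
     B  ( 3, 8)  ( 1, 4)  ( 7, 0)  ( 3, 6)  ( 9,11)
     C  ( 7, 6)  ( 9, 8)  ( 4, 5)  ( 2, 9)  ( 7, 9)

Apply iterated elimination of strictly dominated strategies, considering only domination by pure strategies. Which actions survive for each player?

Survivors P1:{A,B} P2:{S,T}

P2 drop P (T beats it: A:9>7 B:11>8 C:9>6)
P2 drop Q (S beats it: A:11>2 B:6>4 C:9>8)
P1 drop C (B beats it: R:7>4 S:3>2 T:9>7)
P2 drop R (S beats it: A:11>3 B:6>0)
P1→{A,B} P2→{S,T}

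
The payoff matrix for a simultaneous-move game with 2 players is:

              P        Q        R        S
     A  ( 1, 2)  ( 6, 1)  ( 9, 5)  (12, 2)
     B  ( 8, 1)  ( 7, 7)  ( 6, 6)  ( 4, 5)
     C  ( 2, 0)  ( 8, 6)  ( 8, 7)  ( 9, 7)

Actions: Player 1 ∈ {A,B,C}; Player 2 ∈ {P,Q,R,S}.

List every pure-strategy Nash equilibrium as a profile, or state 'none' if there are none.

Nash profiles: (A,R)

(A,P): not NE [P1→B gives 8>1; P2→R gives 5>2]
(A,Q): not NE [P1→C gives 8>6; P2→R gives 5>1]
(A,R): NE
(A,S): not NE [P2→R gives 5>2]
(B,P): not NE [P2→Q gives 7>1]
(B,Q): not NE [P1→C gives 8>7]
(B,R): not NE [P1→A gives 9>6; P2→Q gives 7>6]
(B,S): not NE [P1→A gives 12>4; P2→Q gives 7>5]
(C,P): not NE [P1→B gives 8>2; P2→S gives 7>0]
(C,Q): not NE [P2→S gives 7>6]
(C,R): not NE [P1→A gives 9>8]
(C,S): not NE [P1→A gives 12>9]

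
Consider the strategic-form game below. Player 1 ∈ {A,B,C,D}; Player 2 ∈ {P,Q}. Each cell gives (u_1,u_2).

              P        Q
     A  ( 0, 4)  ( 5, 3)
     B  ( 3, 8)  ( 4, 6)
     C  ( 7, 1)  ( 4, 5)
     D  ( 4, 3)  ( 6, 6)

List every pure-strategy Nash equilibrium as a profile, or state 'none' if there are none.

NE set: (D,Q)

(A,P): not NE [P1→C gives 7>0]
(A,Q): not NE [P1→D gives 6>5; P2→P gives 4>3]
(B,P): not NE [P1→C gives 7>3]
(B,Q): not NE [P1→D gives 6>4; P2→P gives 8>6]
(C,P): not NE [P2→Q gives 5>1]
(C,Q): not NE [P1→D gives 6>4]
(D,P): not NE [P1→C gives 7>4; P2→Q gives 6>3]
(D,Q): NE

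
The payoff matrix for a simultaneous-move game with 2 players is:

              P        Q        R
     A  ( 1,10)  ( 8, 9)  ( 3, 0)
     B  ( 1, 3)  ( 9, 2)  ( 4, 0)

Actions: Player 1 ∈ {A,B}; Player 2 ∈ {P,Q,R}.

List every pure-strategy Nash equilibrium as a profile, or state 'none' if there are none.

(A,P): NE
(A,Q): not NE [P1→B gives 9>8; P2→P gives 10>9]
(A,R): not NE [P1→B gives 4>3; P2→P gives 10>0]
(B,P): NE
(B,Q): not NE [P2→P gives 3>2]
(B,R): not NE [P2→P gives 3>0]

Nash profiles: (A,P), (B,P)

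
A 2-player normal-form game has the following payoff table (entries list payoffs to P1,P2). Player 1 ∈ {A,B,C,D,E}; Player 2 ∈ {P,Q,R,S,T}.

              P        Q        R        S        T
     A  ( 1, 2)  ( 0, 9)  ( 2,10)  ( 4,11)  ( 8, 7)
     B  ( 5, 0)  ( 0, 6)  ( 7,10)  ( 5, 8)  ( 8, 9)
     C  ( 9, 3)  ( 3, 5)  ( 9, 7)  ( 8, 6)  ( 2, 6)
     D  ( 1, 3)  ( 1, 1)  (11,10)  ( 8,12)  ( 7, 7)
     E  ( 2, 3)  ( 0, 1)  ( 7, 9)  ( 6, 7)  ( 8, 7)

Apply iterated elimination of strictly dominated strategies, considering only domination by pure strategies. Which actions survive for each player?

P2 drop P (R beats it: A:10>2 B:10>0 C:7>3 D:10>3 E:9>3)
P2 drop Q (R beats it: A:10>9 B:10>6 C:7>5 D:10>1 E:9>1)
P2 drop T (R beats it: A:10>7 B:10>9 C:7>6 D:10>7 E:9>7)
P1 drop A (B beats it: R:7>2 S:5>4)
P1 drop B (C beats it: R:9>7 S:8>5)
P1 drop E (C beats it: R:9>7 S:8>6)
P1→{C,D} P2→{R,S}

Remaining: P1:{C,D} P2:{R,S}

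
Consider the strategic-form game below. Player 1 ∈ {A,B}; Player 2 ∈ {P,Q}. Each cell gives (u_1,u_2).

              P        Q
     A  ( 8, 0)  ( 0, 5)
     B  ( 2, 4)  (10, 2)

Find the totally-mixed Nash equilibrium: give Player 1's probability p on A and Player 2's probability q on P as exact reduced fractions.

(p,q) = (2/7, 5/8)

P1 indiff ⇒ q·8+(1-q)·0 = q·2+(1-q)·10 ⇒ q(6) = (1-q)(10) ⇒ q = 5/8
P2 indiff ⇒ p·0+(1-p)·4 = p·5+(1-p)·2 ⇒ p(-5) = (1-p)(-2) ⇒ p = 2/7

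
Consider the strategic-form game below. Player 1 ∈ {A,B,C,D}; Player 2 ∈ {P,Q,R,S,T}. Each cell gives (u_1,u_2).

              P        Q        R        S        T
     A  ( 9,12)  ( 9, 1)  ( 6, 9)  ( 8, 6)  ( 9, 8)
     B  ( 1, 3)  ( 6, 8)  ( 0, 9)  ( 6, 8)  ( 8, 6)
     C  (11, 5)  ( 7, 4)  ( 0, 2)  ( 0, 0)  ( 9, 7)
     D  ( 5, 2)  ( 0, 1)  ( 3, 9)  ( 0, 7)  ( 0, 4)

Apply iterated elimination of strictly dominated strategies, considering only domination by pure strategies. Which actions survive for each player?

IESDS → P1:{A,C} P2:{P,T}

P1 drop B (A beats it: P:9>1 Q:9>6 R:6>0 S:8>6 T:9>8)
P1 drop D (A beats it: P:9>5 Q:9>0 R:6>3 S:8>0 T:9>0)
P2 drop Q (P beats it: A:12>1 C:5>4)
P2 drop R (P beats it: A:12>9 C:5>2)
P2 drop S (P beats it: A:12>6 C:5>0)
P1→{A,C} P2→{P,T}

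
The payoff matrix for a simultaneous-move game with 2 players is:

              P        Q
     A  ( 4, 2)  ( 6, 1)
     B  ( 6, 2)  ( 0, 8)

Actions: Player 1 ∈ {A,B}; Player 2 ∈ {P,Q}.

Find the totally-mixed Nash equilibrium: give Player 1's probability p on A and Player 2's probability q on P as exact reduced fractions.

P1 indiff ⇒ q·4+(1-q)·6 = q·6+(1-q)·0 ⇒ q(-2) = (1-q)(-6) ⇒ q = 3/4
P2 indiff ⇒ p·2+(1-p)·2 = p·1+(1-p)·8 ⇒ p(1) = (1-p)(6) ⇒ p = 6/7

p=6/7, q=3/4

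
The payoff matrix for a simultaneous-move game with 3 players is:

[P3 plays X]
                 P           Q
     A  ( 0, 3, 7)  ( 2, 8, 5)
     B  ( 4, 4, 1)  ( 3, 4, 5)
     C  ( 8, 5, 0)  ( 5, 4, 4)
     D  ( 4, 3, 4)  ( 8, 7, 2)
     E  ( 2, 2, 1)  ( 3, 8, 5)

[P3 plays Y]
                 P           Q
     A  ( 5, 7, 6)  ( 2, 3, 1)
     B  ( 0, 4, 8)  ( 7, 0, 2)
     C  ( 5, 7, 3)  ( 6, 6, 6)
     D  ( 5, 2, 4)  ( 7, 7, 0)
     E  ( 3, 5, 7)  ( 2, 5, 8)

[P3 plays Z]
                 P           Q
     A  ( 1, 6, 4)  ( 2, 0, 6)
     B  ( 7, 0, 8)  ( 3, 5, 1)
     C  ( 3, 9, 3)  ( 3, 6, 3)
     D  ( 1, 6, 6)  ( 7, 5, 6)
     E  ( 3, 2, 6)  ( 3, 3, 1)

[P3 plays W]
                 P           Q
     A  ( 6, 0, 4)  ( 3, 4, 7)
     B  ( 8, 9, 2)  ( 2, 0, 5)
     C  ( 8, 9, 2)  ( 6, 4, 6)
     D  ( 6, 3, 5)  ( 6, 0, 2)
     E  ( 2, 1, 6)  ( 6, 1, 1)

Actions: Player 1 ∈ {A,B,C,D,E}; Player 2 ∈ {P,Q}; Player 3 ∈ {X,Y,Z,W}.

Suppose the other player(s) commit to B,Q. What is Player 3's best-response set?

argmax u_3 = {X,W}

u_3(X vs B,Q) = 5
u_3(Y vs B,Q) = 2
u_3(Z vs B,Q) = 1
u_3(W vs B,Q) = 5
max payoff 5 at {X,W}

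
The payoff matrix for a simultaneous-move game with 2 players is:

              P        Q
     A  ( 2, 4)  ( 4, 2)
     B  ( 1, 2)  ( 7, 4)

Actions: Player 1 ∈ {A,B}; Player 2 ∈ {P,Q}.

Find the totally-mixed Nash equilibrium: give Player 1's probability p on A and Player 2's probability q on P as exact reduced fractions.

P1 indiff ⇒ q·2+(1-q)·4 = q·1+(1-q)·7 ⇒ q(1) = (1-q)(3) ⇒ q = 3/4
P2 indiff ⇒ p·4+(1-p)·2 = p·2+(1-p)·4 ⇒ p(2) = (1-p)(2) ⇒ p = 1/2

P1 mixes 1/2 on A; P2 mixes 3/4 on P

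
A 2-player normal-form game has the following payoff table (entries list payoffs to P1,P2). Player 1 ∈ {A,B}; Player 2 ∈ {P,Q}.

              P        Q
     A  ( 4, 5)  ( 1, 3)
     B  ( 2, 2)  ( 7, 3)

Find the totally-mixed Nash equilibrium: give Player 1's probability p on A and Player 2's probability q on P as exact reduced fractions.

P1 indiff ⇒ q·4+(1-q)·1 = q·2+(1-q)·7 ⇒ q(2) = (1-q)(6) ⇒ q = 3/4
P2 indiff ⇒ p·5+(1-p)·2 = p·3+(1-p)·3 ⇒ p(2) = (1-p)(1) ⇒ p = 1/3

p=1/3, q=3/4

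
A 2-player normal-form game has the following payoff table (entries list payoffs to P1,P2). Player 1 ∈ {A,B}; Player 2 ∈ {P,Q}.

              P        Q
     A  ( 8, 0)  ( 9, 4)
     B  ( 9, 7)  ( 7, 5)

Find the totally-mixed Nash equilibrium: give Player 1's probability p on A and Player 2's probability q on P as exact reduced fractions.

p=1/3, q=2/3

P1 indiff ⇒ q·8+(1-q)·9 = q·9+(1-q)·7 ⇒ q(-1) = (1-q)(-2) ⇒ q = 2/3
P2 indiff ⇒ p·0+(1-p)·7 = p·4+(1-p)·5 ⇒ p(-4) = (1-p)(-2) ⇒ p = 1/3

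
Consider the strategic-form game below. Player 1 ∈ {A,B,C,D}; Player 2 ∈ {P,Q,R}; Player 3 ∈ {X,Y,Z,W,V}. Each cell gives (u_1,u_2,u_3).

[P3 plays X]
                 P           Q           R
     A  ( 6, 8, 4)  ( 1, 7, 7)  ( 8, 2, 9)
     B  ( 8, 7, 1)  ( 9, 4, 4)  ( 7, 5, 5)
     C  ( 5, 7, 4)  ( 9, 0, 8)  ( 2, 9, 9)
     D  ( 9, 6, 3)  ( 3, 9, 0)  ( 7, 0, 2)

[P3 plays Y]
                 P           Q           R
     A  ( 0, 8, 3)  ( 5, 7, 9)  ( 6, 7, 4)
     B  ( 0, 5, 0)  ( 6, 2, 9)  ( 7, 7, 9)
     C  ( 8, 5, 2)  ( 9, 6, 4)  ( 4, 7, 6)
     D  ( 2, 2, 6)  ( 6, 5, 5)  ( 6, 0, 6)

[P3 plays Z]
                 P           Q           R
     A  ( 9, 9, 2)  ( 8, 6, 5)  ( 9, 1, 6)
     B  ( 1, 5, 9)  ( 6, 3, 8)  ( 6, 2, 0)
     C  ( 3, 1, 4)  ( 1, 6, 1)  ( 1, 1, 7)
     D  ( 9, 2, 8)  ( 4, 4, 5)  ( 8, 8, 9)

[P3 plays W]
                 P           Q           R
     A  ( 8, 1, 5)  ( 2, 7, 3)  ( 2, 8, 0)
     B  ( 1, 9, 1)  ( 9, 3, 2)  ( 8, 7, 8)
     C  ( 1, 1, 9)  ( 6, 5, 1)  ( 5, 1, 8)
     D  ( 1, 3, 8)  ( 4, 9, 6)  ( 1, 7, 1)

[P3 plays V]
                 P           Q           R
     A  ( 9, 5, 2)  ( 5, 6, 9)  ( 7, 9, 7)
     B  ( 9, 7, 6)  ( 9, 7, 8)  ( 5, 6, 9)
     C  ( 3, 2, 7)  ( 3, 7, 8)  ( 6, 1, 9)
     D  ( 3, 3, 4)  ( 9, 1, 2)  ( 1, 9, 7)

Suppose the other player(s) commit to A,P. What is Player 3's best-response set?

u_3(X vs A,P) = 4
u_3(Y vs A,P) = 3
u_3(Z vs A,P) = 2
u_3(W vs A,P) = 5
u_3(V vs A,P) = 2
max payoff 5 at {W}

argmax u_3 = {W}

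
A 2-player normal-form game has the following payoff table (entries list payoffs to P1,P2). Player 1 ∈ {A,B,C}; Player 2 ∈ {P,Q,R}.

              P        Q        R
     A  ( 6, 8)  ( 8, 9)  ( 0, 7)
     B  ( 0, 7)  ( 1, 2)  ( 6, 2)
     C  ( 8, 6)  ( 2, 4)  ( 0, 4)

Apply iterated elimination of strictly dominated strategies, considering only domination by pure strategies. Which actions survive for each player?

IESDS → P1:{A,C} P2:{P,Q}

P2 drop R (P beats it: A:8>7 B:7>2 C:6>4)
P1 drop B (A beats it: P:6>0 Q:8>1)
P1→{A,C} P2→{P,Q}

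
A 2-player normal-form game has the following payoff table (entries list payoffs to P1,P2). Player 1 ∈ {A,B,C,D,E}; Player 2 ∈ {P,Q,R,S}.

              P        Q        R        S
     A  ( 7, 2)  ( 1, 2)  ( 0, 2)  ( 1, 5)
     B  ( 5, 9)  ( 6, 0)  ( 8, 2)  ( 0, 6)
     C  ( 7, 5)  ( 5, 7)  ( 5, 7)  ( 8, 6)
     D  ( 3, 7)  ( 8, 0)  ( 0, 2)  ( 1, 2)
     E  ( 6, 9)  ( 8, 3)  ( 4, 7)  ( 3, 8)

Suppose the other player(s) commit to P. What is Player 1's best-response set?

u_1(A vs P) = 7
u_1(B vs P) = 5
u_1(C vs P) = 7
u_1(D vs P) = 3
u_1(E vs P) = 6
max payoff 7 at {A,C}

BR_1 = {A,C}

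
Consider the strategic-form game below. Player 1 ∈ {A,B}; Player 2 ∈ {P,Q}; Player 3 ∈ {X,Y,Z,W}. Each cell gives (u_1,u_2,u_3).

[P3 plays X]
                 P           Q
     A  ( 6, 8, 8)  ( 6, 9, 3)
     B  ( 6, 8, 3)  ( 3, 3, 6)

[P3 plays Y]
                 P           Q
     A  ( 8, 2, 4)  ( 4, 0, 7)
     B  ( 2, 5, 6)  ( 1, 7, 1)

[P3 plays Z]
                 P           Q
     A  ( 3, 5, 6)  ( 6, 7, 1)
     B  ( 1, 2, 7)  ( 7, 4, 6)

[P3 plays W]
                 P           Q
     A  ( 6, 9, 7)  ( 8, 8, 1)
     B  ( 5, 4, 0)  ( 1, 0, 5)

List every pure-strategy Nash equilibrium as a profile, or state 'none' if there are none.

Nash profiles: (B,Q,Z)

(A,P,X): not NE [P2→Q gives 9>8]
(A,P,Y): not NE [P3→X gives 8>4]
(A,P,Z): not NE [P2→Q gives 7>5; P3→X gives 8>6]
(A,P,W): not NE [P3→X gives 8>7]
(A,Q,X): not NE [P3→Y gives 7>3]
(A,Q,Y): not NE [P2→P gives 2>0]
(A,Q,Z): not NE [P1→B gives 7>6; P3→Y gives 7>1]
(A,Q,W): not NE [P2→P gives 9>8; P3→Y gives 7>1]
(B,P,X): not NE [P3→Z gives 7>3]
(B,P,Y): not NE [P1→A gives 8>2; P2→Q gives 7>5; P3→Z gives 7>6]
(B,P,Z): not NE [P1→A gives 3>1; P2→Q gives 4>2]
(B,P,W): not NE [P1→A gives 6>5; P3→Z gives 7>0]
(B,Q,X): not NE [P1→A gives 6>3; P2→P gives 8>3]
(B,Q,Y): not NE [P1→A gives 4>1; P3→Z gives 6>1]
(B,Q,Z): NE
(B,Q,W): not NE [P1→A gives 8>1; P2→P gives 4>0; P3→Z gives 6>5]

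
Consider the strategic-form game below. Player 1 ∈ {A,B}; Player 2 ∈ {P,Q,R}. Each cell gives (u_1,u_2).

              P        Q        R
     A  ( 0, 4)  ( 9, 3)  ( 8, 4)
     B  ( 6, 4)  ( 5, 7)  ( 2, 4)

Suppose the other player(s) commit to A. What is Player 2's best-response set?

u_2(P vs A) = 4
u_2(Q vs A) = 3
u_2(R vs A) = 4
max payoff 4 at {P,R}

BR_2 = {P,R}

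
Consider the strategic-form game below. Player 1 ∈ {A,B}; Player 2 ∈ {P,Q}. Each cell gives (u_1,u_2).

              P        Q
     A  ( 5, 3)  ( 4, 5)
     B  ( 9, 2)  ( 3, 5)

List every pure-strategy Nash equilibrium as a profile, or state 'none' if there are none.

(A,P): not NE [P1→B gives 9>5; P2→Q gives 5>3]
(A,Q): NE
(B,P): not NE [P2→Q gives 5>2]
(B,Q): not NE [P1→A gives 4>3]

PSNE = {(A,Q)}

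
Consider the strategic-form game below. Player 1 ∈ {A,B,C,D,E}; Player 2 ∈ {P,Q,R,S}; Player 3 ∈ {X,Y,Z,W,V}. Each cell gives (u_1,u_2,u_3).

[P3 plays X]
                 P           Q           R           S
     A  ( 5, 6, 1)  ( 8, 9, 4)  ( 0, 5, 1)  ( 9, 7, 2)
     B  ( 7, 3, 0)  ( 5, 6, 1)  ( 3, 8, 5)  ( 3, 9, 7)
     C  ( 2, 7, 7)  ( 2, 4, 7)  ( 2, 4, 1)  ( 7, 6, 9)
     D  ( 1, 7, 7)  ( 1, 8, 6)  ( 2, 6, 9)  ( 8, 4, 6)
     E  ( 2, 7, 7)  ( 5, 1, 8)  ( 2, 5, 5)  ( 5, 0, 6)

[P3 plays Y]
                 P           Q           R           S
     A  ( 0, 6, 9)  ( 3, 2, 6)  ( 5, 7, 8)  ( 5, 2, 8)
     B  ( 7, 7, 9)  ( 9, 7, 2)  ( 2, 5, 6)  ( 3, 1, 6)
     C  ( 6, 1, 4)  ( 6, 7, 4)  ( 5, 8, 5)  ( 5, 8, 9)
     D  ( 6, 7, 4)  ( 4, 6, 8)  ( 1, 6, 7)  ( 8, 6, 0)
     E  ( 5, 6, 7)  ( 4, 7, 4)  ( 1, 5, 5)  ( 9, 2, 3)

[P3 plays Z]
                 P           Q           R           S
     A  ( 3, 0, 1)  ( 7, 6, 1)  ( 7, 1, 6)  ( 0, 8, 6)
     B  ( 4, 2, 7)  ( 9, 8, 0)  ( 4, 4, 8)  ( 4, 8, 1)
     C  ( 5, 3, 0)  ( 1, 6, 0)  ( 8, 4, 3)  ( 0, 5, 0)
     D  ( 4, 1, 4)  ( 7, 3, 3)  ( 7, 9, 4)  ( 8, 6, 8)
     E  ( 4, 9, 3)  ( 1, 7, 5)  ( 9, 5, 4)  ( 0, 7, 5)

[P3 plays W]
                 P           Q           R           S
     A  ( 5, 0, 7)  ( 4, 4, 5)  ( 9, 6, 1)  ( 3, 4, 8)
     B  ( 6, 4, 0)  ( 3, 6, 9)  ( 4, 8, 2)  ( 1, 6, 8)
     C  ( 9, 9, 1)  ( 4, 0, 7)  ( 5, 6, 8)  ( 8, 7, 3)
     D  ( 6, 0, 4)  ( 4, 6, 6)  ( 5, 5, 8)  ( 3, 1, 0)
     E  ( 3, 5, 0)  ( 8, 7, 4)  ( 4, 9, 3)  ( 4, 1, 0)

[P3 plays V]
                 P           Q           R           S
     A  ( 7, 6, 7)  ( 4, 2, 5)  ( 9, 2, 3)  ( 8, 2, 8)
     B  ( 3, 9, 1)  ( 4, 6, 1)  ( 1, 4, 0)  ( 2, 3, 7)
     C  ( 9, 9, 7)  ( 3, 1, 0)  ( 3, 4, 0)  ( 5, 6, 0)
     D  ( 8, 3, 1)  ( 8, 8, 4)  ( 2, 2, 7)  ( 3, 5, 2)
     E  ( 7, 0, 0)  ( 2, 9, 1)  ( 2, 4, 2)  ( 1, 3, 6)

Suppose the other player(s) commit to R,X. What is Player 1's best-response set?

argmax u_1 = {B}

u_1(A vs R,X) = 0
u_1(B vs R,X) = 3
u_1(C vs R,X) = 2
u_1(D vs R,X) = 2
u_1(E vs R,X) = 2
max payoff 3 at {B}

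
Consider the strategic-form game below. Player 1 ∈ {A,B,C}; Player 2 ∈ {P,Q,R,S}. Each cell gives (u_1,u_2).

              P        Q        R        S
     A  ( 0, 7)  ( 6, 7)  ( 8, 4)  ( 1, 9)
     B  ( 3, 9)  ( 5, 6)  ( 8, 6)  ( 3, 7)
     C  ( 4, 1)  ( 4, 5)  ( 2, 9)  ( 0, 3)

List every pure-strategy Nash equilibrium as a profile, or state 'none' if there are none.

No pure NE.

(A,P): not NE [P1→C gives 4>0; P2→S gives 9>7]
(A,Q): not NE [P2→S gives 9>7]
(A,R): not NE [P2→S gives 9>4]
(A,S): not NE [P1→B gives 3>1]
(B,P): not NE [P1→C gives 4>3]
(B,Q): not NE [P1→A gives 6>5; P2→P gives 9>6]
(B,R): not NE [P2→P gives 9>6]
(B,S): not NE [P2→P gives 9>7]
(C,P): not NE [P2→R gives 9>1]
(C,Q): not NE [P1→A gives 6>4; P2→R gives 9>5]
(C,R): not NE [P1→B gives 8>2]
(C,S): not NE [P1→B gives 3>0; P2→R gives 9>3]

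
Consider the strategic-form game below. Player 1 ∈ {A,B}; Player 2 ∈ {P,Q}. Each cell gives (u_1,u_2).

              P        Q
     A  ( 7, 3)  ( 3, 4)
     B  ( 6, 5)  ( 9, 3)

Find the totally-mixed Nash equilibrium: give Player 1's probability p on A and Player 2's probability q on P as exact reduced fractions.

P1 indiff ⇒ q·7+(1-q)·3 = q·6+(1-q)·9 ⇒ q(1) = (1-q)(6) ⇒ q = 6/7
P2 indiff ⇒ p·3+(1-p)·5 = p·4+(1-p)·3 ⇒ p(-1) = (1-p)(-2) ⇒ p = 2/3

P1 mixes 2/3 on A; P2 mixes 6/7 on P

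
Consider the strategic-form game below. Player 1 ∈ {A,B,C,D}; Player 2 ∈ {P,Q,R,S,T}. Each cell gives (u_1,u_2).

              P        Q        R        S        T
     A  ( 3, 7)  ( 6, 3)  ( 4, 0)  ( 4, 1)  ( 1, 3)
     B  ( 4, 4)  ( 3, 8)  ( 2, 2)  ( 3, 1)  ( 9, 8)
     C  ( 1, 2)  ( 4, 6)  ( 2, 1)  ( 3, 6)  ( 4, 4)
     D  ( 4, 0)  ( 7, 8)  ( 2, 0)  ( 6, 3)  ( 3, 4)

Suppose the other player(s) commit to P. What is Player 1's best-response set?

P1 best: {B,D}

u_1(A vs P) = 3
u_1(B vs P) = 4
u_1(C vs P) = 1
u_1(D vs P) = 4
max payoff 4 at {B,D}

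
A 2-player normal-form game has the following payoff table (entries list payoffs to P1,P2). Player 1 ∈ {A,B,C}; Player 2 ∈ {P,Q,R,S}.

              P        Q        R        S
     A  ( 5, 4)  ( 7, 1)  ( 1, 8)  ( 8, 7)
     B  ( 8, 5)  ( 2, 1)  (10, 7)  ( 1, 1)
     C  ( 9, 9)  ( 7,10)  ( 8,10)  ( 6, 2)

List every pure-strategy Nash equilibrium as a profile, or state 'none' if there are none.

PSNE = {(B,R), (C,Q)}

(A,P): not NE [P1→C gives 9>5; P2→R gives 8>4]
(A,Q): not NE [P2→R gives 8>1]
(A,R): not NE [P1→B gives 10>1]
(A,S): not NE [P2→R gives 8>7]
(B,P): not NE [P1→C gives 9>8; P2→R gives 7>5]
(B,Q): not NE [P1→C gives 7>2; P2→R gives 7>1]
(B,R): NE
(B,S): not NE [P1→A gives 8>1; P2→R gives 7>1]
(C,P): not NE [P2→R gives 10>9]
(C,Q): NE
(C,R): not NE [P1→B gives 10>8]
(C,S): not NE [P1→A gives 8>6; P2→R gives 10>2]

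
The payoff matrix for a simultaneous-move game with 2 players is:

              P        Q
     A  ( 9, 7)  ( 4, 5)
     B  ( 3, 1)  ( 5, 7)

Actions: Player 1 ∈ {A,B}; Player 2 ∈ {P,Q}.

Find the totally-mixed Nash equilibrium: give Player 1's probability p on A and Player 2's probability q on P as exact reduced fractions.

P1 indiff ⇒ q·9+(1-q)·4 = q·3+(1-q)·5 ⇒ q(6) = (1-q)(1) ⇒ q = 1/7
P2 indiff ⇒ p·7+(1-p)·1 = p·5+(1-p)·7 ⇒ p(2) = (1-p)(6) ⇒ p = 3/4

(p,q) = (3/4, 1/7)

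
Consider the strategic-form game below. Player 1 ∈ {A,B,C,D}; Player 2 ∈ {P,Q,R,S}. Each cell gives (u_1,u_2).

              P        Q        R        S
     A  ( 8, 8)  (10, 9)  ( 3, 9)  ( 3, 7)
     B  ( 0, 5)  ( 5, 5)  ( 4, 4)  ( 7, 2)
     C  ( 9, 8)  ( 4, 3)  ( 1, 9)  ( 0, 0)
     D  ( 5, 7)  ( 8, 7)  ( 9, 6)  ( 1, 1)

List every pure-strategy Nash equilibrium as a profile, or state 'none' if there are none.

(A,P): not NE [P1→C gives 9>8; P2→R gives 9>8]
(A,Q): NE
(A,R): not NE [P1→D gives 9>3]
(A,S): not NE [P1→B gives 7>3; P2→R gives 9>7]
(B,P): not NE [P1→C gives 9>0]
(B,Q): not NE [P1→A gives 10>5]
(B,R): not NE [P1→D gives 9>4; P2→Q gives 5>4]
(B,S): not NE [P2→Q gives 5>2]
(C,P): not NE [P2→R gives 9>8]
(C,Q): not NE [P1→A gives 10>4; P2→R gives 9>3]
(C,R): not NE [P1→D gives 9>1]
(C,S): not NE [P1→B gives 7>0; P2→R gives 9>0]
(D,P): not NE [P1→C gives 9>5]
(D,Q): not NE [P1→A gives 10>8]
(D,R): not NE [P2→Q gives 7>6]
(D,S): not NE [P1→B gives 7>1; P2→Q gives 7>1]

PSNE = {(A,Q)}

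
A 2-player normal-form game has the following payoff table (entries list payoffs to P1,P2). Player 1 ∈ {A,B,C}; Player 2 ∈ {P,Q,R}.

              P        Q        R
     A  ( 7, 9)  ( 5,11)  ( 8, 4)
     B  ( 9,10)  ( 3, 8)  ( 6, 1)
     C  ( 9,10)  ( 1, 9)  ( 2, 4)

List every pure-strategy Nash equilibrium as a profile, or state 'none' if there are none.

(A,P): not NE [P1→C gives 9>7; P2→Q gives 11>9]
(A,Q): NE
(A,R): not NE [P2→Q gives 11>4]
(B,P): NE
(B,Q): not NE [P1→A gives 5>3; P2→P gives 10>8]
(B,R): not NE [P1→A gives 8>6; P2→P gives 10>1]
(C,P): NE
(C,Q): not NE [P1→A gives 5>1; P2→P gives 10>9]
(C,R): not NE [P1→A gives 8>2; P2→P gives 10>4]

PSNE = {(A,Q), (B,P), (C,P)}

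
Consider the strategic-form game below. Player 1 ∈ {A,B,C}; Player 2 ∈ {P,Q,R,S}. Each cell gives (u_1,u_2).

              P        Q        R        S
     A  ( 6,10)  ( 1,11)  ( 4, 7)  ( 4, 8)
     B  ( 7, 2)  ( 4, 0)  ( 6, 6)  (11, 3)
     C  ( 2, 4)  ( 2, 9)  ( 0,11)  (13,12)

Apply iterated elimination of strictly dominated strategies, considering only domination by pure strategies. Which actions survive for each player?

Survivors P1:{B,C} P2:{R,S}

P1 drop A (B beats it: P:7>6 Q:4>1 R:6>4 S:11>4)
P2 drop P (R beats it: B:6>2 C:11>4)
P2 drop Q (R beats it: B:6>0 C:11>9)
P1→{B,C} P2→{R,S}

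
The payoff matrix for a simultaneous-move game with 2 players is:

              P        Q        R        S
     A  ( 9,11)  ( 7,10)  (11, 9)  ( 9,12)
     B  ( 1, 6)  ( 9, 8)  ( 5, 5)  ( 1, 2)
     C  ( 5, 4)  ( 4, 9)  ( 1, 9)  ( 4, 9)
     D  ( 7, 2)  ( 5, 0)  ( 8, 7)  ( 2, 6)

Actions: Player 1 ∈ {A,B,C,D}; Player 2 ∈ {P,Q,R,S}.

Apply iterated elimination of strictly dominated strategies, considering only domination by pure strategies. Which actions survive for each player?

Remaining: P1:{A,B} P2:{P,Q,S}

P1 drop C (A beats it: P:9>5 Q:7>4 R:11>1 S:9>4)
P1 drop D (A beats it: P:9>7 Q:7>5 R:11>8 S:9>2)
P2 drop R (P beats it: A:11>9 B:6>5)
P1→{A,B} P2→{P,Q,S}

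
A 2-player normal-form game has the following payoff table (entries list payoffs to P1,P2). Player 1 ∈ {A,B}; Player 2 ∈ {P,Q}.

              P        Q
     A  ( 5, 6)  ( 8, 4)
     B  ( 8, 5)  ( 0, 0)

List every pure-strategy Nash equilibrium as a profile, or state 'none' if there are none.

PSNE = {(B,P)}

(A,P): not NE [P1→B gives 8>5]
(A,Q): not NE [P2→P gives 6>4]
(B,P): NE
(B,Q): not NE [P1→A gives 8>0; P2→P gives 5>0]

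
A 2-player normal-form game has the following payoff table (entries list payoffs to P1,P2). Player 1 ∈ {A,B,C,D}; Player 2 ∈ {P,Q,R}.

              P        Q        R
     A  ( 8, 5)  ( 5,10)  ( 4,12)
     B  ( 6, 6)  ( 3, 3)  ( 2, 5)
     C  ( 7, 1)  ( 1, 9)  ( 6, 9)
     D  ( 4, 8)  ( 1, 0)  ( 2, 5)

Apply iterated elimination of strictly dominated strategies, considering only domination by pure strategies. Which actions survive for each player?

P1 drop B (A beats it: P:8>6 Q:5>3 R:4>2)
P1 drop D (A beats it: P:8>4 Q:5>1 R:4>2)
P2 drop P (Q beats it: A:10>5 C:9>1)
P1→{A,C} P2→{Q,R}

Survivors P1:{A,C} P2:{Q,R}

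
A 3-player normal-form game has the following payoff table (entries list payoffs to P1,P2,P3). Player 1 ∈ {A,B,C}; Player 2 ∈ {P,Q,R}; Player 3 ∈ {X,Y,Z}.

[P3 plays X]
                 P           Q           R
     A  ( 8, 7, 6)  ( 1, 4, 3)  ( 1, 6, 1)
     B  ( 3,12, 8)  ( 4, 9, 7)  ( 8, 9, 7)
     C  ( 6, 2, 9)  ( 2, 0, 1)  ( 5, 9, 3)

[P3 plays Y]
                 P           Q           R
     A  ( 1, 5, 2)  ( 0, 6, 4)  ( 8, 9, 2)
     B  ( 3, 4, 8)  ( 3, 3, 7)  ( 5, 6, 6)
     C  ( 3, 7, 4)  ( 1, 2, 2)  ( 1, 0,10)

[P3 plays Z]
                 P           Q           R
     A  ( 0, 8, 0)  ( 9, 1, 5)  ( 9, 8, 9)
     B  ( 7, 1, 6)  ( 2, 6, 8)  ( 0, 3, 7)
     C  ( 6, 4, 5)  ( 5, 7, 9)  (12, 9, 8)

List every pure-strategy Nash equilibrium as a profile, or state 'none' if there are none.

NE set: (A,P,X)

(A,P,X): NE
(A,P,Y): not NE [P1→C gives 3>1; P2→R gives 9>5; P3→X gives 6>2]
(A,P,Z): not NE [P1→B gives 7>0; P3→X gives 6>0]
(A,Q,X): not NE [P1→B gives 4>1; P2→P gives 7>4; P3→Z gives 5>3]
(A,Q,Y): not NE [P1→B gives 3>0; P2→R gives 9>6; P3→Z gives 5>4]
(A,Q,Z): not NE [P2→R gives 8>1]
(A,R,X): not NE [P1→B gives 8>1; P2→P gives 7>6; P3→Z gives 9>1]
(A,R,Y): not NE [P3→Z gives 9>2]
(A,R,Z): not NE [P1→C gives 12>9]
(B,P,X): not NE [P1→A gives 8>3]
(B,P,Y): not NE [P2→R gives 6>4]
(B,P,Z): not NE [P2→Q gives 6>1; P3→Y gives 8>6]
(B,Q,X): not NE [P2→P gives 12>9; P3→Z gives 8>7]
(B,Q,Y): not NE [P2→R gives 6>3; P3→Z gives 8>7]
(B,Q,Z): not NE [P1→A gives 9>2]
(B,R,X): not NE [P2→P gives 12>9]
(B,R,Y): not NE [P1→A gives 8>5; P3→Z gives 7>6]
(B,R,Z): not NE [P1→C gives 12>0; P2→Q gives 6>3]
(C,P,X): not NE [P1→A gives 8>6; P2→R gives 9>2]
(C,P,Y): not NE [P3→X gives 9>4]
(C,P,Z): not NE [P1→B gives 7>6; P2→R gives 9>4; P3→X gives 9>5]
(C,Q,X): not NE [P1→B gives 4>2; P2→R gives 9>0; P3→Z gives 9>1]
(C,Q,Y): not NE [P1→B gives 3>1; P2→P gives 7>2; P3→Z gives 9>2]
(C,Q,Z): not NE [P1→A gives 9>5; P2→R gives 9>7]
(C,R,X): not NE [P1→B gives 8>5; P3→Y gives 10>3]
(C,R,Y): not NE [P1→A gives 8>1; P2→P gives 7>0]
(C,R,Z): not NE [P3→Y gives 10>8]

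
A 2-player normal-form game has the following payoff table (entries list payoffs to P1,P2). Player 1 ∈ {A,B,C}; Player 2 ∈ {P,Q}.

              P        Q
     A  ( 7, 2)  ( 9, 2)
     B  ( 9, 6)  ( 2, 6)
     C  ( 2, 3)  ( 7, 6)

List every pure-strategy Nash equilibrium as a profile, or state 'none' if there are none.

NE set: (A,Q), (B,P)

(A,P): not NE [P1→B gives 9>7]
(A,Q): NE
(B,P): NE
(B,Q): not NE [P1→A gives 9>2]
(C,P): not NE [P1→B gives 9>2; P2→Q gives 6>3]
(C,Q): not NE [P1→A gives 9>7]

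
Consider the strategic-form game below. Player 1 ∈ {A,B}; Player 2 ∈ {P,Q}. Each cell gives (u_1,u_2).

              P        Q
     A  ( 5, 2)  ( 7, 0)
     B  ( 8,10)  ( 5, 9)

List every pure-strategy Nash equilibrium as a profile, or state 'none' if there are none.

NE set: (B,P)

(A,P): not NE [P1→B gives 8>5]
(A,Q): not NE [P2→P gives 2>0]
(B,P): NE
(B,Q): not NE [P1→A gives 7>5; P2→P gives 10>9]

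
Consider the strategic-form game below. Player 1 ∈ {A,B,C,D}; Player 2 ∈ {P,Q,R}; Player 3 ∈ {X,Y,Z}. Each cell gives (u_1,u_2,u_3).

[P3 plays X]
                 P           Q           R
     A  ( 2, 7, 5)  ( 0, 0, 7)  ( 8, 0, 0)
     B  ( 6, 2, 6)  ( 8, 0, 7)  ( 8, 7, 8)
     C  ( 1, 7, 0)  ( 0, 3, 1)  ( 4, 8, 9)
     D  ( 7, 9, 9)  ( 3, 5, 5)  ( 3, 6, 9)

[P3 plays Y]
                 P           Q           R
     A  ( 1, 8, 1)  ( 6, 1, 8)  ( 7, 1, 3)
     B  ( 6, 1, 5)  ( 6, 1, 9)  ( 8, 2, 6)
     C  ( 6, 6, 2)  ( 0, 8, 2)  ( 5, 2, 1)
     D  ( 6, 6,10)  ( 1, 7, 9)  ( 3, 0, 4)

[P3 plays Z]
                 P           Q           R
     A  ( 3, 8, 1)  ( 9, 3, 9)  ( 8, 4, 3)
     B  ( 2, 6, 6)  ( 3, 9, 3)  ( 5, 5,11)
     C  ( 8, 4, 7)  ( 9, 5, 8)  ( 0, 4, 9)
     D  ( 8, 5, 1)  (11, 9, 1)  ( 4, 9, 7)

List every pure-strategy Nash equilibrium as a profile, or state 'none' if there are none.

No pure NE.

(A,P,X): not NE [P1→D gives 7>2]
(A,P,Y): not NE [P1→D gives 6>1; P3→X gives 5>1]
(A,P,Z): not NE [P1→D gives 8>3; P3→X gives 5>1]
(A,Q,X): not NE [P1→B gives 8>0; P2→P gives 7>0; P3→Z gives 9>7]
(A,Q,Y): not NE [P2→P gives 8>1; P3→Z gives 9>8]
(A,Q,Z): not NE [P1→D gives 11>9; P2→P gives 8>3]
(A,R,X): not NE [P2→P gives 7>0; P3→Z gives 3>0]
(A,R,Y): not NE [P1→B gives 8>7; P2→P gives 8>1]
(A,R,Z): not NE [P2→P gives 8>4]
(B,P,X): not NE [P1→D gives 7>6; P2→R gives 7>2]
(B,P,Y): not NE [P2→R gives 2>1; P3→Z gives 6>5]
(B,P,Z): not NE [P1→D gives 8>2; P2→Q gives 9>6]
(B,Q,X): not NE [P2→R gives 7>0; P3→Y gives 9>7]
(B,Q,Y): not NE [P2→R gives 2>1]
(B,Q,Z): not NE [P1→D gives 11>3; P3→Y gives 9>3]
(B,R,X): not NE [P3→Z gives 11>8]
(B,R,Y): not NE [P3→Z gives 11>6]
(B,R,Z): not NE [P1→A gives 8>5; P2→Q gives 9>5]
(C,P,X): not NE [P1→D gives 7>1; P2→R gives 8>7; P3→Z gives 7>0]
(C,P,Y): not NE [P2→Q gives 8>6; P3→Z gives 7>2]
(C,P,Z): not NE [P2→Q gives 5>4]
(C,Q,X): not NE [P1→B gives 8>0; P2→R gives 8>3; P3→Z gives 8>1]
(C,Q,Y): not NE [P1→B gives 6>0; P3→Z gives 8>2]
(C,Q,Z): not NE [P1→D gives 11>9]
(C,R,X): not NE [P1→B gives 8>4]
(C,R,Y): not NE [P1→B gives 8>5; P2→Q gives 8>2; P3→Z gives 9>1]
(C,R,Z): not NE [P1→A gives 8>0; P2→Q gives 5>4]
(D,P,X): not NE [P3→Y gives 10>9]
(D,P,Y): not NE [P2→Q gives 7>6]
(D,P,Z): not NE [P2→R gives 9>5; P3→Y gives 10>1]
(D,Q,X): not NE [P1→B gives 8>3; P2→P gives 9>5; P3→Y gives 9>5]
(D,Q,Y): not NE [P1→B gives 6>1]
(D,Q,Z): not NE [P3→Y gives 9>1]
(D,R,X): not NE [P1→B gives 8>3; P2→P gives 9>6]
(D,R,Y): not NE [P1→B gives 8>3; P2→Q gives 7>0; P3→X gives 9>4]
(D,R,Z): not NE [P1→A gives 8>4; P3→X gives 9>7]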